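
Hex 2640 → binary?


Each hex digit → 4 binary bits:
  2 = 0010
  6 = 0110
  4 = 0100
  0 = 0000
Concatenate: 0010 0110 0100 0000
= 0010011001000000


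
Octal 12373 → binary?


Each octal digit → 3 binary bits:
  1 = 001
  2 = 010
  3 = 011
  7 = 111
  3 = 011
Concatenate: 001 010 011 111 011
= 001010011111011


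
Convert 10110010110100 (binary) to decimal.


Positional values:
Bit 2: 1 × 2^2 = 4
Bit 4: 1 × 2^4 = 16
Bit 5: 1 × 2^5 = 32
Bit 7: 1 × 2^7 = 128
Bit 10: 1 × 2^10 = 1024
Bit 11: 1 × 2^11 = 2048
Bit 13: 1 × 2^13 = 8192
Sum = 4 + 16 + 32 + 128 + 1024 + 2048 + 8192
= 11444


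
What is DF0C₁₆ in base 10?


Positional values:
Position 0: C × 16^0 = 12 × 1 = 12
Position 1: 0 × 16^1 = 0 × 16 = 0
Position 2: F × 16^2 = 15 × 256 = 3840
Position 3: D × 16^3 = 13 × 4096 = 53248
Sum = 12 + 0 + 3840 + 53248
= 57100


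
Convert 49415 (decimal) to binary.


Divide by 2 repeatedly:
49415 ÷ 2 = 24707 remainder 1
24707 ÷ 2 = 12353 remainder 1
12353 ÷ 2 = 6176 remainder 1
6176 ÷ 2 = 3088 remainder 0
3088 ÷ 2 = 1544 remainder 0
1544 ÷ 2 = 772 remainder 0
772 ÷ 2 = 386 remainder 0
386 ÷ 2 = 193 remainder 0
193 ÷ 2 = 96 remainder 1
96 ÷ 2 = 48 remainder 0
48 ÷ 2 = 24 remainder 0
24 ÷ 2 = 12 remainder 0
12 ÷ 2 = 6 remainder 0
6 ÷ 2 = 3 remainder 0
3 ÷ 2 = 1 remainder 1
1 ÷ 2 = 0 remainder 1
Reading remainders bottom-up:
= 1100000100000111


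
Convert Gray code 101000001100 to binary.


Gray code: 101000001100
MSB stays the same: 1
Each subsequent bit = prev_binary XOR current_gray:
  B[1] = 1 XOR 0 = 1
  B[2] = 1 XOR 1 = 0
  B[3] = 0 XOR 0 = 0
  B[4] = 0 XOR 0 = 0
  B[5] = 0 XOR 0 = 0
  B[6] = 0 XOR 0 = 0
  B[7] = 0 XOR 0 = 0
  B[8] = 0 XOR 1 = 1
  B[9] = 1 XOR 1 = 0
  B[10] = 0 XOR 0 = 0
  B[11] = 0 XOR 0 = 0
= 110000001000 (3080 decimal)


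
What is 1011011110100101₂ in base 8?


Group into 3-bit groups: 001011011110100101
  001 = 1
  011 = 3
  011 = 3
  110 = 6
  100 = 4
  101 = 5
= 0o133645


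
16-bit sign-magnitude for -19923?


Sign bit: 1 (negative)
Magnitude: 19923 = 100110111010011
= 1100110111010011


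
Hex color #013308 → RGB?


Hex: #013308
R = 01₁₆ = 1
G = 33₁₆ = 51
B = 08₁₆ = 8
= RGB(1, 51, 8)


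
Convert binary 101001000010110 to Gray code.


Binary: 101001000010110
Gray code: G = B XOR (B >> 1)
B >> 1 = 010100100001011
101001000010110 XOR 010100100001011:
  1 XOR 0 = 1
  0 XOR 1 = 1
  1 XOR 0 = 1
  0 XOR 1 = 1
  0 XOR 0 = 0
  1 XOR 0 = 1
  0 XOR 1 = 1
  0 XOR 0 = 0
  0 XOR 0 = 0
  0 XOR 0 = 0
  1 XOR 0 = 1
  0 XOR 1 = 1
  1 XOR 0 = 1
  1 XOR 1 = 0
  0 XOR 1 = 1
= 111101100011101


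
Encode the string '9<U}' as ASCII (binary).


String: '9<U}'  (4 characters)
Per-character ASCII lookup:
  '9': digits start at 48: '9' = 48 + 9 = 57 → 111001
  '<': special character: '<' = 60 → 111100
  'U': uppercase starts at 65: 'U' = 65 + 20 = 85 → 1010101
  '}': special character: '}' = 125 → 1111101
= 111001 111100 1010101 1111101


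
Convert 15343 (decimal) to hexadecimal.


Divide by 16 repeatedly:
15343 ÷ 16 = 958 remainder 15 (F)
958 ÷ 16 = 59 remainder 14 (E)
59 ÷ 16 = 3 remainder 11 (B)
3 ÷ 16 = 0 remainder 3 (3)
Reading remainders bottom-up:
= 0x3BEF


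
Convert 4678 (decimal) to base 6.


Divide by 6 repeatedly:
4678 ÷ 6 = 779 remainder 4
779 ÷ 6 = 129 remainder 5
129 ÷ 6 = 21 remainder 3
21 ÷ 6 = 3 remainder 3
3 ÷ 6 = 0 remainder 3
Reading remainders bottom-up:
= 33354


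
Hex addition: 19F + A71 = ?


Align and add column by column (LSB to MSB, each column mod 16 with carry):
  019F
+ 0A71
  ----
  col 0: F(15) + 1(1) + 0 (carry in) = 16 → 0(0), carry out 1
  col 1: 9(9) + 7(7) + 1 (carry in) = 17 → 1(1), carry out 1
  col 2: 1(1) + A(10) + 1 (carry in) = 12 → C(12), carry out 0
  col 3: 0(0) + 0(0) + 0 (carry in) = 0 → 0(0), carry out 0
Reading digits MSB→LSB: 0C10
Strip leading zeros: C10
= 0xC10


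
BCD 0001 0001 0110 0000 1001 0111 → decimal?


Each 4-bit group → digit:
  0001 → 1
  0001 → 1
  0110 → 6
  0000 → 0
  1001 → 9
  0111 → 7
= 116097


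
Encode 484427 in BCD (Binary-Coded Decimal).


Each digit → 4-bit binary:
  4 → 0100
  8 → 1000
  4 → 0100
  4 → 0100
  2 → 0010
  7 → 0111
= 0100 1000 0100 0100 0010 0111


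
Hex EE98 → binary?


Each hex digit → 4 binary bits:
  E = 1110
  E = 1110
  9 = 1001
  8 = 1000
Concatenate: 1110 1110 1001 1000
= 1110111010011000


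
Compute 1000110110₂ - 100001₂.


Align and subtract column by column (LSB to MSB, borrowing when needed):
  1000110110
- 0000100001
  ----------
  col 0: (0 - 0 borrow-in) - 1 → borrow from next column: (0+2) - 1 = 1, borrow out 1
  col 1: (1 - 1 borrow-in) - 0 → 0 - 0 = 0, borrow out 0
  col 2: (1 - 0 borrow-in) - 0 → 1 - 0 = 1, borrow out 0
  col 3: (0 - 0 borrow-in) - 0 → 0 - 0 = 0, borrow out 0
  col 4: (1 - 0 borrow-in) - 0 → 1 - 0 = 1, borrow out 0
  col 5: (1 - 0 borrow-in) - 1 → 1 - 1 = 0, borrow out 0
  col 6: (0 - 0 borrow-in) - 0 → 0 - 0 = 0, borrow out 0
  col 7: (0 - 0 borrow-in) - 0 → 0 - 0 = 0, borrow out 0
  col 8: (0 - 0 borrow-in) - 0 → 0 - 0 = 0, borrow out 0
  col 9: (1 - 0 borrow-in) - 0 → 1 - 0 = 1, borrow out 0
Reading bits MSB→LSB: 1000010101
Strip leading zeros: 1000010101
= 1000010101


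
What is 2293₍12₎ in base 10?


Positional values (base 12):
  3 × 12^0 = 3 × 1 = 3
  9 × 12^1 = 9 × 12 = 108
  2 × 12^2 = 2 × 144 = 288
  2 × 12^3 = 2 × 1728 = 3456
Sum = 3 + 108 + 288 + 3456
= 3855


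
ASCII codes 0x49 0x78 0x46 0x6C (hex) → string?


Codes (hex): 0x49 0x78 0x46 0x6C
Per-code ASCII lookup:
  0x49 = 73  (range 65-90: uppercase, 73 - 65 = 8) → 'I'
  0x78 = 120  (range 97-122: lowercase, 120 - 97 = 23) → 'x'
  0x46 = 70  (range 65-90: uppercase, 70 - 65 = 5) → 'F'
  0x6C = 108  (range 97-122: lowercase, 108 - 97 = 11) → 'l'
= 'IxFl'


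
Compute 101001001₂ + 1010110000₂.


Align and add column by column (LSB to MSB, carry propagating):
  00101001001
+ 01010110000
  -----------
  col 0: 1 + 0 + 0 (carry in) = 1 → bit 1, carry out 0
  col 1: 0 + 0 + 0 (carry in) = 0 → bit 0, carry out 0
  col 2: 0 + 0 + 0 (carry in) = 0 → bit 0, carry out 0
  col 3: 1 + 0 + 0 (carry in) = 1 → bit 1, carry out 0
  col 4: 0 + 1 + 0 (carry in) = 1 → bit 1, carry out 0
  col 5: 0 + 1 + 0 (carry in) = 1 → bit 1, carry out 0
  col 6: 1 + 0 + 0 (carry in) = 1 → bit 1, carry out 0
  col 7: 0 + 1 + 0 (carry in) = 1 → bit 1, carry out 0
  col 8: 1 + 0 + 0 (carry in) = 1 → bit 1, carry out 0
  col 9: 0 + 1 + 0 (carry in) = 1 → bit 1, carry out 0
  col 10: 0 + 0 + 0 (carry in) = 0 → bit 0, carry out 0
Reading bits MSB→LSB: 01111111001
Strip leading zeros: 1111111001
= 1111111001


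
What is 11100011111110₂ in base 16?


Group into 4-bit nibbles: 0011100011111110
  0011 = 3
  1000 = 8
  1111 = F
  1110 = E
= 0x38FE


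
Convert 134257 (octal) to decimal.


Positional values:
Position 0: 7 × 8^0 = 7
Position 1: 5 × 8^1 = 40
Position 2: 2 × 8^2 = 128
Position 3: 4 × 8^3 = 2048
Position 4: 3 × 8^4 = 12288
Position 5: 1 × 8^5 = 32768
Sum = 7 + 40 + 128 + 2048 + 12288 + 32768
= 47279


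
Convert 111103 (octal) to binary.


Each octal digit → 3 binary bits:
  1 = 001
  1 = 001
  1 = 001
  1 = 001
  0 = 000
  3 = 011
Concatenate: 001 001 001 001 000 011
= 001001001001000011


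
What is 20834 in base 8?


Divide by 8 repeatedly:
20834 ÷ 8 = 2604 remainder 2
2604 ÷ 8 = 325 remainder 4
325 ÷ 8 = 40 remainder 5
40 ÷ 8 = 5 remainder 0
5 ÷ 8 = 0 remainder 5
Reading remainders bottom-up:
= 0o50542


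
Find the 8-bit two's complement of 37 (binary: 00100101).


Original: 00100101
Step 1 - Invert all bits: 11011010
Step 2 - Add 1: 11011010 + 1
= 11011011 (represents -37)


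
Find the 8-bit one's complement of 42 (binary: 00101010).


Original: 00101010
Invert all bits:
  bit 0: 0 → 1
  bit 1: 0 → 1
  bit 2: 1 → 0
  bit 3: 0 → 1
  bit 4: 1 → 0
  bit 5: 0 → 1
  bit 6: 1 → 0
  bit 7: 0 → 1
= 11010101


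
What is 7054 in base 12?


Divide by 12 repeatedly:
7054 ÷ 12 = 587 remainder 10
587 ÷ 12 = 48 remainder 11
48 ÷ 12 = 4 remainder 0
4 ÷ 12 = 0 remainder 4
Reading remainders bottom-up:
= 40BA


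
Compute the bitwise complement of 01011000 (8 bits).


Original: 01011000
Invert all bits:
  bit 0: 0 → 1
  bit 1: 1 → 0
  bit 2: 0 → 1
  bit 3: 1 → 0
  bit 4: 1 → 0
  bit 5: 0 → 1
  bit 6: 0 → 1
  bit 7: 0 → 1
= 10100111


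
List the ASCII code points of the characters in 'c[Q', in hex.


String: 'c[Q'  (3 characters)
Per-character ASCII lookup:
  'c': lowercase starts at 97: 'c' = 97 + 2 = 99 → 0x63
  '[': special character: '[' = 91 → 0x5B
  'Q': uppercase starts at 65: 'Q' = 65 + 16 = 81 → 0x51
= 0x63 0x5B 0x51


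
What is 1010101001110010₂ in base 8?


Group into 3-bit groups: 001010101001110010
  001 = 1
  010 = 2
  101 = 5
  001 = 1
  110 = 6
  010 = 2
= 0o125162


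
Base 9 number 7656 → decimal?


Positional values (base 9):
  6 × 9^0 = 6 × 1 = 6
  5 × 9^1 = 5 × 9 = 45
  6 × 9^2 = 6 × 81 = 486
  7 × 9^3 = 7 × 729 = 5103
Sum = 6 + 45 + 486 + 5103
= 5640


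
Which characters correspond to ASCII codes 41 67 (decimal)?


Codes (decimal): 41 67
Per-code ASCII lookup:
  41  (special character) → ')'
  67  (range 65-90: uppercase, 67 - 65 = 2) → 'C'
= ')C'


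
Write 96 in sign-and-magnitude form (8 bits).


Sign bit: 0 (positive)
Magnitude: 96 = 1100000
= 01100000


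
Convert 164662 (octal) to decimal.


Positional values:
Position 0: 2 × 8^0 = 2
Position 1: 6 × 8^1 = 48
Position 2: 6 × 8^2 = 384
Position 3: 4 × 8^3 = 2048
Position 4: 6 × 8^4 = 24576
Position 5: 1 × 8^5 = 32768
Sum = 2 + 48 + 384 + 2048 + 24576 + 32768
= 59826


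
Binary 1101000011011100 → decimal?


Positional values:
Bit 2: 1 × 2^2 = 4
Bit 3: 1 × 2^3 = 8
Bit 4: 1 × 2^4 = 16
Bit 6: 1 × 2^6 = 64
Bit 7: 1 × 2^7 = 128
Bit 12: 1 × 2^12 = 4096
Bit 14: 1 × 2^14 = 16384
Bit 15: 1 × 2^15 = 32768
Sum = 4 + 8 + 16 + 64 + 128 + 4096 + 16384 + 32768
= 53468


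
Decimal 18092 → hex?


Divide by 16 repeatedly:
18092 ÷ 16 = 1130 remainder 12 (C)
1130 ÷ 16 = 70 remainder 10 (A)
70 ÷ 16 = 4 remainder 6 (6)
4 ÷ 16 = 0 remainder 4 (4)
Reading remainders bottom-up:
= 0x46AC


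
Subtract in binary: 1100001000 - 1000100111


Align and subtract column by column (LSB to MSB, borrowing when needed):
  1100001000
- 1000100111
  ----------
  col 0: (0 - 0 borrow-in) - 1 → borrow from next column: (0+2) - 1 = 1, borrow out 1
  col 1: (0 - 1 borrow-in) - 1 → borrow from next column: (-1+2) - 1 = 0, borrow out 1
  col 2: (0 - 1 borrow-in) - 1 → borrow from next column: (-1+2) - 1 = 0, borrow out 1
  col 3: (1 - 1 borrow-in) - 0 → 0 - 0 = 0, borrow out 0
  col 4: (0 - 0 borrow-in) - 0 → 0 - 0 = 0, borrow out 0
  col 5: (0 - 0 borrow-in) - 1 → borrow from next column: (0+2) - 1 = 1, borrow out 1
  col 6: (0 - 1 borrow-in) - 0 → borrow from next column: (-1+2) - 0 = 1, borrow out 1
  col 7: (0 - 1 borrow-in) - 0 → borrow from next column: (-1+2) - 0 = 1, borrow out 1
  col 8: (1 - 1 borrow-in) - 0 → 0 - 0 = 0, borrow out 0
  col 9: (1 - 0 borrow-in) - 1 → 1 - 1 = 0, borrow out 0
Reading bits MSB→LSB: 0011100001
Strip leading zeros: 11100001
= 11100001


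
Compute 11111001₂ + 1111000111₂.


Align and add column by column (LSB to MSB, carry propagating):
  00011111001
+ 01111000111
  -----------
  col 0: 1 + 1 + 0 (carry in) = 2 → bit 0, carry out 1
  col 1: 0 + 1 + 1 (carry in) = 2 → bit 0, carry out 1
  col 2: 0 + 1 + 1 (carry in) = 2 → bit 0, carry out 1
  col 3: 1 + 0 + 1 (carry in) = 2 → bit 0, carry out 1
  col 4: 1 + 0 + 1 (carry in) = 2 → bit 0, carry out 1
  col 5: 1 + 0 + 1 (carry in) = 2 → bit 0, carry out 1
  col 6: 1 + 1 + 1 (carry in) = 3 → bit 1, carry out 1
  col 7: 1 + 1 + 1 (carry in) = 3 → bit 1, carry out 1
  col 8: 0 + 1 + 1 (carry in) = 2 → bit 0, carry out 1
  col 9: 0 + 1 + 1 (carry in) = 2 → bit 0, carry out 1
  col 10: 0 + 0 + 1 (carry in) = 1 → bit 1, carry out 0
Reading bits MSB→LSB: 10011000000
Strip leading zeros: 10011000000
= 10011000000


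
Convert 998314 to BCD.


Each digit → 4-bit binary:
  9 → 1001
  9 → 1001
  8 → 1000
  3 → 0011
  1 → 0001
  4 → 0100
= 1001 1001 1000 0011 0001 0100


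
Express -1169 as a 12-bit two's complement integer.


Original: 010010010001
Step 1 - Invert all bits: 101101101110
Step 2 - Add 1: 101101101110 + 1
= 101101101111 (represents -1169)


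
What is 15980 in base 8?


Divide by 8 repeatedly:
15980 ÷ 8 = 1997 remainder 4
1997 ÷ 8 = 249 remainder 5
249 ÷ 8 = 31 remainder 1
31 ÷ 8 = 3 remainder 7
3 ÷ 8 = 0 remainder 3
Reading remainders bottom-up:
= 0o37154


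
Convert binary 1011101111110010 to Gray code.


Binary: 1011101111110010
Gray code: G = B XOR (B >> 1)
B >> 1 = 0101110111111001
1011101111110010 XOR 0101110111111001:
  1 XOR 0 = 1
  0 XOR 1 = 1
  1 XOR 0 = 1
  1 XOR 1 = 0
  1 XOR 1 = 0
  0 XOR 1 = 1
  1 XOR 0 = 1
  1 XOR 1 = 0
  1 XOR 1 = 0
  1 XOR 1 = 0
  1 XOR 1 = 0
  1 XOR 1 = 0
  0 XOR 1 = 1
  0 XOR 0 = 0
  1 XOR 0 = 1
  0 XOR 1 = 1
= 1110011000001011


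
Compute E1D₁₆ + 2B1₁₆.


Align and add column by column (LSB to MSB, each column mod 16 with carry):
  0E1D
+ 02B1
  ----
  col 0: D(13) + 1(1) + 0 (carry in) = 14 → E(14), carry out 0
  col 1: 1(1) + B(11) + 0 (carry in) = 12 → C(12), carry out 0
  col 2: E(14) + 2(2) + 0 (carry in) = 16 → 0(0), carry out 1
  col 3: 0(0) + 0(0) + 1 (carry in) = 1 → 1(1), carry out 0
Reading digits MSB→LSB: 10CE
Strip leading zeros: 10CE
= 0x10CE


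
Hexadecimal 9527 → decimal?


Positional values:
Position 0: 7 × 16^0 = 7 × 1 = 7
Position 1: 2 × 16^1 = 2 × 16 = 32
Position 2: 5 × 16^2 = 5 × 256 = 1280
Position 3: 9 × 16^3 = 9 × 4096 = 36864
Sum = 7 + 32 + 1280 + 36864
= 38183


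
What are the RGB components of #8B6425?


Hex: #8B6425
R = 8B₁₆ = 139
G = 64₁₆ = 100
B = 25₁₆ = 37
= RGB(139, 100, 37)


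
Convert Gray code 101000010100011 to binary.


Gray code: 101000010100011
MSB stays the same: 1
Each subsequent bit = prev_binary XOR current_gray:
  B[1] = 1 XOR 0 = 1
  B[2] = 1 XOR 1 = 0
  B[3] = 0 XOR 0 = 0
  B[4] = 0 XOR 0 = 0
  B[5] = 0 XOR 0 = 0
  B[6] = 0 XOR 0 = 0
  B[7] = 0 XOR 1 = 1
  B[8] = 1 XOR 0 = 1
  B[9] = 1 XOR 1 = 0
  B[10] = 0 XOR 0 = 0
  B[11] = 0 XOR 0 = 0
  B[12] = 0 XOR 0 = 0
  B[13] = 0 XOR 1 = 1
  B[14] = 1 XOR 1 = 0
= 110000011000010 (24770 decimal)


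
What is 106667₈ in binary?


Each octal digit → 3 binary bits:
  1 = 001
  0 = 000
  6 = 110
  6 = 110
  6 = 110
  7 = 111
Concatenate: 001 000 110 110 110 111
= 001000110110110111


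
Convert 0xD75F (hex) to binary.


Each hex digit → 4 binary bits:
  D = 1101
  7 = 0111
  5 = 0101
  F = 1111
Concatenate: 1101 0111 0101 1111
= 1101011101011111


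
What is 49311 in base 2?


Divide by 2 repeatedly:
49311 ÷ 2 = 24655 remainder 1
24655 ÷ 2 = 12327 remainder 1
12327 ÷ 2 = 6163 remainder 1
6163 ÷ 2 = 3081 remainder 1
3081 ÷ 2 = 1540 remainder 1
1540 ÷ 2 = 770 remainder 0
770 ÷ 2 = 385 remainder 0
385 ÷ 2 = 192 remainder 1
192 ÷ 2 = 96 remainder 0
96 ÷ 2 = 48 remainder 0
48 ÷ 2 = 24 remainder 0
24 ÷ 2 = 12 remainder 0
12 ÷ 2 = 6 remainder 0
6 ÷ 2 = 3 remainder 0
3 ÷ 2 = 1 remainder 1
1 ÷ 2 = 0 remainder 1
Reading remainders bottom-up:
= 1100000010011111


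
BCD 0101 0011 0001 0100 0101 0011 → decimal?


Each 4-bit group → digit:
  0101 → 5
  0011 → 3
  0001 → 1
  0100 → 4
  0101 → 5
  0011 → 3
= 531453


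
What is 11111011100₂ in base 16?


Group into 4-bit nibbles: 011111011100
  0111 = 7
  1101 = D
  1100 = C
= 0x7DC


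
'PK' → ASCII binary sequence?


String: 'PK'  (2 characters)
Per-character ASCII lookup:
  'P': uppercase starts at 65: 'P' = 65 + 15 = 80 → 1010000
  'K': uppercase starts at 65: 'K' = 65 + 10 = 75 → 1001011
= 1010000 1001011


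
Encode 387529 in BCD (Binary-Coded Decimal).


Each digit → 4-bit binary:
  3 → 0011
  8 → 1000
  7 → 0111
  5 → 0101
  2 → 0010
  9 → 1001
= 0011 1000 0111 0101 0010 1001


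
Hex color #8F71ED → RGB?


Hex: #8F71ED
R = 8F₁₆ = 143
G = 71₁₆ = 113
B = ED₁₆ = 237
= RGB(143, 113, 237)


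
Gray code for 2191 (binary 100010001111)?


Binary: 100010001111
Gray code: G = B XOR (B >> 1)
B >> 1 = 010001000111
100010001111 XOR 010001000111:
  1 XOR 0 = 1
  0 XOR 1 = 1
  0 XOR 0 = 0
  0 XOR 0 = 0
  1 XOR 0 = 1
  0 XOR 1 = 1
  0 XOR 0 = 0
  0 XOR 0 = 0
  1 XOR 0 = 1
  1 XOR 1 = 0
  1 XOR 1 = 0
  1 XOR 1 = 0
= 110011001000


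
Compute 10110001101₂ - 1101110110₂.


Align and subtract column by column (LSB to MSB, borrowing when needed):
  10110001101
- 01101110110
  -----------
  col 0: (1 - 0 borrow-in) - 0 → 1 - 0 = 1, borrow out 0
  col 1: (0 - 0 borrow-in) - 1 → borrow from next column: (0+2) - 1 = 1, borrow out 1
  col 2: (1 - 1 borrow-in) - 1 → borrow from next column: (0+2) - 1 = 1, borrow out 1
  col 3: (1 - 1 borrow-in) - 0 → 0 - 0 = 0, borrow out 0
  col 4: (0 - 0 borrow-in) - 1 → borrow from next column: (0+2) - 1 = 1, borrow out 1
  col 5: (0 - 1 borrow-in) - 1 → borrow from next column: (-1+2) - 1 = 0, borrow out 1
  col 6: (0 - 1 borrow-in) - 1 → borrow from next column: (-1+2) - 1 = 0, borrow out 1
  col 7: (1 - 1 borrow-in) - 0 → 0 - 0 = 0, borrow out 0
  col 8: (1 - 0 borrow-in) - 1 → 1 - 1 = 0, borrow out 0
  col 9: (0 - 0 borrow-in) - 1 → borrow from next column: (0+2) - 1 = 1, borrow out 1
  col 10: (1 - 1 borrow-in) - 0 → 0 - 0 = 0, borrow out 0
Reading bits MSB→LSB: 01000010111
Strip leading zeros: 1000010111
= 1000010111


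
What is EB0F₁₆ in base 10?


Positional values:
Position 0: F × 16^0 = 15 × 1 = 15
Position 1: 0 × 16^1 = 0 × 16 = 0
Position 2: B × 16^2 = 11 × 256 = 2816
Position 3: E × 16^3 = 14 × 4096 = 57344
Sum = 15 + 0 + 2816 + 57344
= 60175


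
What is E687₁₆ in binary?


Each hex digit → 4 binary bits:
  E = 1110
  6 = 0110
  8 = 1000
  7 = 0111
Concatenate: 1110 0110 1000 0111
= 1110011010000111


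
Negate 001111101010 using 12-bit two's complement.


Original: 001111101010
Step 1 - Invert all bits: 110000010101
Step 2 - Add 1: 110000010101 + 1
= 110000010110 (represents -1002)


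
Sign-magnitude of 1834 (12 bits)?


Sign bit: 0 (positive)
Magnitude: 1834 = 11100101010
= 011100101010


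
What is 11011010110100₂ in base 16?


Group into 4-bit nibbles: 0011011010110100
  0011 = 3
  0110 = 6
  1011 = B
  0100 = 4
= 0x36B4


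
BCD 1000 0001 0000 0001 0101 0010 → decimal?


Each 4-bit group → digit:
  1000 → 8
  0001 → 1
  0000 → 0
  0001 → 1
  0101 → 5
  0010 → 2
= 810152


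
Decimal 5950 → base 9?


Divide by 9 repeatedly:
5950 ÷ 9 = 661 remainder 1
661 ÷ 9 = 73 remainder 4
73 ÷ 9 = 8 remainder 1
8 ÷ 9 = 0 remainder 8
Reading remainders bottom-up:
= 8141


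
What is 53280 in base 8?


Divide by 8 repeatedly:
53280 ÷ 8 = 6660 remainder 0
6660 ÷ 8 = 832 remainder 4
832 ÷ 8 = 104 remainder 0
104 ÷ 8 = 13 remainder 0
13 ÷ 8 = 1 remainder 5
1 ÷ 8 = 0 remainder 1
Reading remainders bottom-up:
= 0o150040


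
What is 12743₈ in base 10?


Positional values:
Position 0: 3 × 8^0 = 3
Position 1: 4 × 8^1 = 32
Position 2: 7 × 8^2 = 448
Position 3: 2 × 8^3 = 1024
Position 4: 1 × 8^4 = 4096
Sum = 3 + 32 + 448 + 1024 + 4096
= 5603


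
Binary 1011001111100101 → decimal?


Positional values:
Bit 0: 1 × 2^0 = 1
Bit 2: 1 × 2^2 = 4
Bit 5: 1 × 2^5 = 32
Bit 6: 1 × 2^6 = 64
Bit 7: 1 × 2^7 = 128
Bit 8: 1 × 2^8 = 256
Bit 9: 1 × 2^9 = 512
Bit 12: 1 × 2^12 = 4096
Bit 13: 1 × 2^13 = 8192
Bit 15: 1 × 2^15 = 32768
Sum = 1 + 4 + 32 + 64 + 128 + 256 + 512 + 4096 + 8192 + 32768
= 46053


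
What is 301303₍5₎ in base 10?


Positional values (base 5):
  3 × 5^0 = 3 × 1 = 3
  0 × 5^1 = 0 × 5 = 0
  3 × 5^2 = 3 × 25 = 75
  1 × 5^3 = 1 × 125 = 125
  0 × 5^4 = 0 × 625 = 0
  3 × 5^5 = 3 × 3125 = 9375
Sum = 3 + 0 + 75 + 125 + 0 + 9375
= 9578


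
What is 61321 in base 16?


Divide by 16 repeatedly:
61321 ÷ 16 = 3832 remainder 9 (9)
3832 ÷ 16 = 239 remainder 8 (8)
239 ÷ 16 = 14 remainder 15 (F)
14 ÷ 16 = 0 remainder 14 (E)
Reading remainders bottom-up:
= 0xEF89


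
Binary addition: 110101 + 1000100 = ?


Align and add column by column (LSB to MSB, carry propagating):
  00110101
+ 01000100
  --------
  col 0: 1 + 0 + 0 (carry in) = 1 → bit 1, carry out 0
  col 1: 0 + 0 + 0 (carry in) = 0 → bit 0, carry out 0
  col 2: 1 + 1 + 0 (carry in) = 2 → bit 0, carry out 1
  col 3: 0 + 0 + 1 (carry in) = 1 → bit 1, carry out 0
  col 4: 1 + 0 + 0 (carry in) = 1 → bit 1, carry out 0
  col 5: 1 + 0 + 0 (carry in) = 1 → bit 1, carry out 0
  col 6: 0 + 1 + 0 (carry in) = 1 → bit 1, carry out 0
  col 7: 0 + 0 + 0 (carry in) = 0 → bit 0, carry out 0
Reading bits MSB→LSB: 01111001
Strip leading zeros: 1111001
= 1111001


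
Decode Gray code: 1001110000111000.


Gray code: 1001110000111000
MSB stays the same: 1
Each subsequent bit = prev_binary XOR current_gray:
  B[1] = 1 XOR 0 = 1
  B[2] = 1 XOR 0 = 1
  B[3] = 1 XOR 1 = 0
  B[4] = 0 XOR 1 = 1
  B[5] = 1 XOR 1 = 0
  B[6] = 0 XOR 0 = 0
  B[7] = 0 XOR 0 = 0
  B[8] = 0 XOR 0 = 0
  B[9] = 0 XOR 0 = 0
  B[10] = 0 XOR 1 = 1
  B[11] = 1 XOR 1 = 0
  B[12] = 0 XOR 1 = 1
  B[13] = 1 XOR 0 = 1
  B[14] = 1 XOR 0 = 1
  B[15] = 1 XOR 0 = 1
= 1110100000101111 (59439 decimal)


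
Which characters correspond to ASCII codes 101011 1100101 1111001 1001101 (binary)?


Codes (binary): 101011 1100101 1111001 1001101
Per-code ASCII lookup:
  101011 = 43  (special character) → '+'
  1100101 = 101  (range 97-122: lowercase, 101 - 97 = 4) → 'e'
  1111001 = 121  (range 97-122: lowercase, 121 - 97 = 24) → 'y'
  1001101 = 77  (range 65-90: uppercase, 77 - 65 = 12) → 'M'
= '+eyM'


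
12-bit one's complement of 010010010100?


Original: 010010010100
Invert all bits:
  bit 0: 0 → 1
  bit 1: 1 → 0
  bit 2: 0 → 1
  bit 3: 0 → 1
  bit 4: 1 → 0
  bit 5: 0 → 1
  bit 6: 0 → 1
  bit 7: 1 → 0
  bit 8: 0 → 1
  bit 9: 1 → 0
  bit 10: 0 → 1
  bit 11: 0 → 1
= 101101101011


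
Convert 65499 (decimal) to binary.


Divide by 2 repeatedly:
65499 ÷ 2 = 32749 remainder 1
32749 ÷ 2 = 16374 remainder 1
16374 ÷ 2 = 8187 remainder 0
8187 ÷ 2 = 4093 remainder 1
4093 ÷ 2 = 2046 remainder 1
2046 ÷ 2 = 1023 remainder 0
1023 ÷ 2 = 511 remainder 1
511 ÷ 2 = 255 remainder 1
255 ÷ 2 = 127 remainder 1
127 ÷ 2 = 63 remainder 1
63 ÷ 2 = 31 remainder 1
31 ÷ 2 = 15 remainder 1
15 ÷ 2 = 7 remainder 1
7 ÷ 2 = 3 remainder 1
3 ÷ 2 = 1 remainder 1
1 ÷ 2 = 0 remainder 1
Reading remainders bottom-up:
= 1111111111011011


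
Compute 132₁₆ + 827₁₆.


Align and add column by column (LSB to MSB, each column mod 16 with carry):
  0132
+ 0827
  ----
  col 0: 2(2) + 7(7) + 0 (carry in) = 9 → 9(9), carry out 0
  col 1: 3(3) + 2(2) + 0 (carry in) = 5 → 5(5), carry out 0
  col 2: 1(1) + 8(8) + 0 (carry in) = 9 → 9(9), carry out 0
  col 3: 0(0) + 0(0) + 0 (carry in) = 0 → 0(0), carry out 0
Reading digits MSB→LSB: 0959
Strip leading zeros: 959
= 0x959


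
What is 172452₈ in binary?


Each octal digit → 3 binary bits:
  1 = 001
  7 = 111
  2 = 010
  4 = 100
  5 = 101
  2 = 010
Concatenate: 001 111 010 100 101 010
= 001111010100101010


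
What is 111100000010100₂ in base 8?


Group into 3-bit groups: 111100000010100
  111 = 7
  100 = 4
  000 = 0
  010 = 2
  100 = 4
= 0o74024


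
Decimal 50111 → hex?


Divide by 16 repeatedly:
50111 ÷ 16 = 3131 remainder 15 (F)
3131 ÷ 16 = 195 remainder 11 (B)
195 ÷ 16 = 12 remainder 3 (3)
12 ÷ 16 = 0 remainder 12 (C)
Reading remainders bottom-up:
= 0xC3BF


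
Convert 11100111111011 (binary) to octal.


Group into 3-bit groups: 011100111111011
  011 = 3
  100 = 4
  111 = 7
  111 = 7
  011 = 3
= 0o34773


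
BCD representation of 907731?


Each digit → 4-bit binary:
  9 → 1001
  0 → 0000
  7 → 0111
  7 → 0111
  3 → 0011
  1 → 0001
= 1001 0000 0111 0111 0011 0001


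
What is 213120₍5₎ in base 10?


Positional values (base 5):
  0 × 5^0 = 0 × 1 = 0
  2 × 5^1 = 2 × 5 = 10
  1 × 5^2 = 1 × 25 = 25
  3 × 5^3 = 3 × 125 = 375
  1 × 5^4 = 1 × 625 = 625
  2 × 5^5 = 2 × 3125 = 6250
Sum = 0 + 10 + 25 + 375 + 625 + 6250
= 7285


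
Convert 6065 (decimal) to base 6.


Divide by 6 repeatedly:
6065 ÷ 6 = 1010 remainder 5
1010 ÷ 6 = 168 remainder 2
168 ÷ 6 = 28 remainder 0
28 ÷ 6 = 4 remainder 4
4 ÷ 6 = 0 remainder 4
Reading remainders bottom-up:
= 44025


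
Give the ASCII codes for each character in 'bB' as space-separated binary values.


String: 'bB'  (2 characters)
Per-character ASCII lookup:
  'b': lowercase starts at 97: 'b' = 97 + 1 = 98 → 1100010
  'B': uppercase starts at 65: 'B' = 65 + 1 = 66 → 1000010
= 1100010 1000010


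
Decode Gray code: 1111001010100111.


Gray code: 1111001010100111
MSB stays the same: 1
Each subsequent bit = prev_binary XOR current_gray:
  B[1] = 1 XOR 1 = 0
  B[2] = 0 XOR 1 = 1
  B[3] = 1 XOR 1 = 0
  B[4] = 0 XOR 0 = 0
  B[5] = 0 XOR 0 = 0
  B[6] = 0 XOR 1 = 1
  B[7] = 1 XOR 0 = 1
  B[8] = 1 XOR 1 = 0
  B[9] = 0 XOR 0 = 0
  B[10] = 0 XOR 1 = 1
  B[11] = 1 XOR 0 = 1
  B[12] = 1 XOR 0 = 1
  B[13] = 1 XOR 1 = 0
  B[14] = 0 XOR 1 = 1
  B[15] = 1 XOR 1 = 0
= 1010001100111010 (41786 decimal)


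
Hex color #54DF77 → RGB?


Hex: #54DF77
R = 54₁₆ = 84
G = DF₁₆ = 223
B = 77₁₆ = 119
= RGB(84, 223, 119)


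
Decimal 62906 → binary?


Divide by 2 repeatedly:
62906 ÷ 2 = 31453 remainder 0
31453 ÷ 2 = 15726 remainder 1
15726 ÷ 2 = 7863 remainder 0
7863 ÷ 2 = 3931 remainder 1
3931 ÷ 2 = 1965 remainder 1
1965 ÷ 2 = 982 remainder 1
982 ÷ 2 = 491 remainder 0
491 ÷ 2 = 245 remainder 1
245 ÷ 2 = 122 remainder 1
122 ÷ 2 = 61 remainder 0
61 ÷ 2 = 30 remainder 1
30 ÷ 2 = 15 remainder 0
15 ÷ 2 = 7 remainder 1
7 ÷ 2 = 3 remainder 1
3 ÷ 2 = 1 remainder 1
1 ÷ 2 = 0 remainder 1
Reading remainders bottom-up:
= 1111010110111010


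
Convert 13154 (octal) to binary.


Each octal digit → 3 binary bits:
  1 = 001
  3 = 011
  1 = 001
  5 = 101
  4 = 100
Concatenate: 001 011 001 101 100
= 001011001101100


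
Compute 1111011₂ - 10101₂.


Align and subtract column by column (LSB to MSB, borrowing when needed):
  1111011
- 0010101
  -------
  col 0: (1 - 0 borrow-in) - 1 → 1 - 1 = 0, borrow out 0
  col 1: (1 - 0 borrow-in) - 0 → 1 - 0 = 1, borrow out 0
  col 2: (0 - 0 borrow-in) - 1 → borrow from next column: (0+2) - 1 = 1, borrow out 1
  col 3: (1 - 1 borrow-in) - 0 → 0 - 0 = 0, borrow out 0
  col 4: (1 - 0 borrow-in) - 1 → 1 - 1 = 0, borrow out 0
  col 5: (1 - 0 borrow-in) - 0 → 1 - 0 = 1, borrow out 0
  col 6: (1 - 0 borrow-in) - 0 → 1 - 0 = 1, borrow out 0
Reading bits MSB→LSB: 1100110
Strip leading zeros: 1100110
= 1100110


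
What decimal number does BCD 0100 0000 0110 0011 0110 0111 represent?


Each 4-bit group → digit:
  0100 → 4
  0000 → 0
  0110 → 6
  0011 → 3
  0110 → 6
  0111 → 7
= 406367


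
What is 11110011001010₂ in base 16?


Group into 4-bit nibbles: 0011110011001010
  0011 = 3
  1100 = C
  1100 = C
  1010 = A
= 0x3CCA


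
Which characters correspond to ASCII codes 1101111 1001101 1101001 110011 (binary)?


Codes (binary): 1101111 1001101 1101001 110011
Per-code ASCII lookup:
  1101111 = 111  (range 97-122: lowercase, 111 - 97 = 14) → 'o'
  1001101 = 77  (range 65-90: uppercase, 77 - 65 = 12) → 'M'
  1101001 = 105  (range 97-122: lowercase, 105 - 97 = 8) → 'i'
  110011 = 51  (range 48-57: digits, 51 - 48 = 3) → '3'
= 'oMi3'


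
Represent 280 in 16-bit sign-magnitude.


Sign bit: 0 (positive)
Magnitude: 280 = 000000100011000
= 0000000100011000


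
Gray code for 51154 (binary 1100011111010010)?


Binary: 1100011111010010
Gray code: G = B XOR (B >> 1)
B >> 1 = 0110001111101001
1100011111010010 XOR 0110001111101001:
  1 XOR 0 = 1
  1 XOR 1 = 0
  0 XOR 1 = 1
  0 XOR 0 = 0
  0 XOR 0 = 0
  1 XOR 0 = 1
  1 XOR 1 = 0
  1 XOR 1 = 0
  1 XOR 1 = 0
  1 XOR 1 = 0
  0 XOR 1 = 1
  1 XOR 0 = 1
  0 XOR 1 = 1
  0 XOR 0 = 0
  1 XOR 0 = 1
  0 XOR 1 = 1
= 1010010000111011


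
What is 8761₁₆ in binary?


Each hex digit → 4 binary bits:
  8 = 1000
  7 = 0111
  6 = 0110
  1 = 0001
Concatenate: 1000 0111 0110 0001
= 1000011101100001


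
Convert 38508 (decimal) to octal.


Divide by 8 repeatedly:
38508 ÷ 8 = 4813 remainder 4
4813 ÷ 8 = 601 remainder 5
601 ÷ 8 = 75 remainder 1
75 ÷ 8 = 9 remainder 3
9 ÷ 8 = 1 remainder 1
1 ÷ 8 = 0 remainder 1
Reading remainders bottom-up:
= 0o113154


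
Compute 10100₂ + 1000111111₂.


Align and add column by column (LSB to MSB, carry propagating):
  00000010100
+ 01000111111
  -----------
  col 0: 0 + 1 + 0 (carry in) = 1 → bit 1, carry out 0
  col 1: 0 + 1 + 0 (carry in) = 1 → bit 1, carry out 0
  col 2: 1 + 1 + 0 (carry in) = 2 → bit 0, carry out 1
  col 3: 0 + 1 + 1 (carry in) = 2 → bit 0, carry out 1
  col 4: 1 + 1 + 1 (carry in) = 3 → bit 1, carry out 1
  col 5: 0 + 1 + 1 (carry in) = 2 → bit 0, carry out 1
  col 6: 0 + 0 + 1 (carry in) = 1 → bit 1, carry out 0
  col 7: 0 + 0 + 0 (carry in) = 0 → bit 0, carry out 0
  col 8: 0 + 0 + 0 (carry in) = 0 → bit 0, carry out 0
  col 9: 0 + 1 + 0 (carry in) = 1 → bit 1, carry out 0
  col 10: 0 + 0 + 0 (carry in) = 0 → bit 0, carry out 0
Reading bits MSB→LSB: 01001010011
Strip leading zeros: 1001010011
= 1001010011


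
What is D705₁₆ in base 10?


Positional values:
Position 0: 5 × 16^0 = 5 × 1 = 5
Position 1: 0 × 16^1 = 0 × 16 = 0
Position 2: 7 × 16^2 = 7 × 256 = 1792
Position 3: D × 16^3 = 13 × 4096 = 53248
Sum = 5 + 0 + 1792 + 53248
= 55045


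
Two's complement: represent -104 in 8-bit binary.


Original: 01101000
Step 1 - Invert all bits: 10010111
Step 2 - Add 1: 10010111 + 1
= 10011000 (represents -104)


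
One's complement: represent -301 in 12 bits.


Original: 000100101101
Invert all bits:
  bit 0: 0 → 1
  bit 1: 0 → 1
  bit 2: 0 → 1
  bit 3: 1 → 0
  bit 4: 0 → 1
  bit 5: 0 → 1
  bit 6: 1 → 0
  bit 7: 0 → 1
  bit 8: 1 → 0
  bit 9: 1 → 0
  bit 10: 0 → 1
  bit 11: 1 → 0
= 111011010010


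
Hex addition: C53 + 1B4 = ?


Align and add column by column (LSB to MSB, each column mod 16 with carry):
  0C53
+ 01B4
  ----
  col 0: 3(3) + 4(4) + 0 (carry in) = 7 → 7(7), carry out 0
  col 1: 5(5) + B(11) + 0 (carry in) = 16 → 0(0), carry out 1
  col 2: C(12) + 1(1) + 1 (carry in) = 14 → E(14), carry out 0
  col 3: 0(0) + 0(0) + 0 (carry in) = 0 → 0(0), carry out 0
Reading digits MSB→LSB: 0E07
Strip leading zeros: E07
= 0xE07


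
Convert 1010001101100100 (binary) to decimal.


Positional values:
Bit 2: 1 × 2^2 = 4
Bit 5: 1 × 2^5 = 32
Bit 6: 1 × 2^6 = 64
Bit 8: 1 × 2^8 = 256
Bit 9: 1 × 2^9 = 512
Bit 13: 1 × 2^13 = 8192
Bit 15: 1 × 2^15 = 32768
Sum = 4 + 32 + 64 + 256 + 512 + 8192 + 32768
= 41828


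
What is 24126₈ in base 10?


Positional values:
Position 0: 6 × 8^0 = 6
Position 1: 2 × 8^1 = 16
Position 2: 1 × 8^2 = 64
Position 3: 4 × 8^3 = 2048
Position 4: 2 × 8^4 = 8192
Sum = 6 + 16 + 64 + 2048 + 8192
= 10326


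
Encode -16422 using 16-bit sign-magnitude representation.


Sign bit: 1 (negative)
Magnitude: 16422 = 100000000100110
= 1100000000100110


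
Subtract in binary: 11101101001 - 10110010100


Align and subtract column by column (LSB to MSB, borrowing when needed):
  11101101001
- 10110010100
  -----------
  col 0: (1 - 0 borrow-in) - 0 → 1 - 0 = 1, borrow out 0
  col 1: (0 - 0 borrow-in) - 0 → 0 - 0 = 0, borrow out 0
  col 2: (0 - 0 borrow-in) - 1 → borrow from next column: (0+2) - 1 = 1, borrow out 1
  col 3: (1 - 1 borrow-in) - 0 → 0 - 0 = 0, borrow out 0
  col 4: (0 - 0 borrow-in) - 1 → borrow from next column: (0+2) - 1 = 1, borrow out 1
  col 5: (1 - 1 borrow-in) - 0 → 0 - 0 = 0, borrow out 0
  col 6: (1 - 0 borrow-in) - 0 → 1 - 0 = 1, borrow out 0
  col 7: (0 - 0 borrow-in) - 1 → borrow from next column: (0+2) - 1 = 1, borrow out 1
  col 8: (1 - 1 borrow-in) - 1 → borrow from next column: (0+2) - 1 = 1, borrow out 1
  col 9: (1 - 1 borrow-in) - 0 → 0 - 0 = 0, borrow out 0
  col 10: (1 - 0 borrow-in) - 1 → 1 - 1 = 0, borrow out 0
Reading bits MSB→LSB: 00111010101
Strip leading zeros: 111010101
= 111010101


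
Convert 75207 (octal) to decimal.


Positional values:
Position 0: 7 × 8^0 = 7
Position 1: 0 × 8^1 = 0
Position 2: 2 × 8^2 = 128
Position 3: 5 × 8^3 = 2560
Position 4: 7 × 8^4 = 28672
Sum = 7 + 0 + 128 + 2560 + 28672
= 31367


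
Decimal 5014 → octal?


Divide by 8 repeatedly:
5014 ÷ 8 = 626 remainder 6
626 ÷ 8 = 78 remainder 2
78 ÷ 8 = 9 remainder 6
9 ÷ 8 = 1 remainder 1
1 ÷ 8 = 0 remainder 1
Reading remainders bottom-up:
= 0o11626


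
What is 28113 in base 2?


Divide by 2 repeatedly:
28113 ÷ 2 = 14056 remainder 1
14056 ÷ 2 = 7028 remainder 0
7028 ÷ 2 = 3514 remainder 0
3514 ÷ 2 = 1757 remainder 0
1757 ÷ 2 = 878 remainder 1
878 ÷ 2 = 439 remainder 0
439 ÷ 2 = 219 remainder 1
219 ÷ 2 = 109 remainder 1
109 ÷ 2 = 54 remainder 1
54 ÷ 2 = 27 remainder 0
27 ÷ 2 = 13 remainder 1
13 ÷ 2 = 6 remainder 1
6 ÷ 2 = 3 remainder 0
3 ÷ 2 = 1 remainder 1
1 ÷ 2 = 0 remainder 1
Reading remainders bottom-up:
= 110110111010001


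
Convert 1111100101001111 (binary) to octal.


Group into 3-bit groups: 001111100101001111
  001 = 1
  111 = 7
  100 = 4
  101 = 5
  001 = 1
  111 = 7
= 0o174517


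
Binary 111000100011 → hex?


Group into 4-bit nibbles: 111000100011
  1110 = E
  0010 = 2
  0011 = 3
= 0xE23


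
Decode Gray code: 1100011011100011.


Gray code: 1100011011100011
MSB stays the same: 1
Each subsequent bit = prev_binary XOR current_gray:
  B[1] = 1 XOR 1 = 0
  B[2] = 0 XOR 0 = 0
  B[3] = 0 XOR 0 = 0
  B[4] = 0 XOR 0 = 0
  B[5] = 0 XOR 1 = 1
  B[6] = 1 XOR 1 = 0
  B[7] = 0 XOR 0 = 0
  B[8] = 0 XOR 1 = 1
  B[9] = 1 XOR 1 = 0
  B[10] = 0 XOR 1 = 1
  B[11] = 1 XOR 0 = 1
  B[12] = 1 XOR 0 = 1
  B[13] = 1 XOR 0 = 1
  B[14] = 1 XOR 1 = 0
  B[15] = 0 XOR 1 = 1
= 1000010010111101 (33981 decimal)


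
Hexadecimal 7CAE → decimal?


Positional values:
Position 0: E × 16^0 = 14 × 1 = 14
Position 1: A × 16^1 = 10 × 16 = 160
Position 2: C × 16^2 = 12 × 256 = 3072
Position 3: 7 × 16^3 = 7 × 4096 = 28672
Sum = 14 + 160 + 3072 + 28672
= 31918


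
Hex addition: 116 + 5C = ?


Align and add column by column (LSB to MSB, each column mod 16 with carry):
  0116
+ 005C
  ----
  col 0: 6(6) + C(12) + 0 (carry in) = 18 → 2(2), carry out 1
  col 1: 1(1) + 5(5) + 1 (carry in) = 7 → 7(7), carry out 0
  col 2: 1(1) + 0(0) + 0 (carry in) = 1 → 1(1), carry out 0
  col 3: 0(0) + 0(0) + 0 (carry in) = 0 → 0(0), carry out 0
Reading digits MSB→LSB: 0172
Strip leading zeros: 172
= 0x172


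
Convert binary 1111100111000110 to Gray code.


Binary: 1111100111000110
Gray code: G = B XOR (B >> 1)
B >> 1 = 0111110011100011
1111100111000110 XOR 0111110011100011:
  1 XOR 0 = 1
  1 XOR 1 = 0
  1 XOR 1 = 0
  1 XOR 1 = 0
  1 XOR 1 = 0
  0 XOR 1 = 1
  0 XOR 0 = 0
  1 XOR 0 = 1
  1 XOR 1 = 0
  1 XOR 1 = 0
  0 XOR 1 = 1
  0 XOR 0 = 0
  0 XOR 0 = 0
  1 XOR 0 = 1
  1 XOR 1 = 0
  0 XOR 1 = 1
= 1000010100100101


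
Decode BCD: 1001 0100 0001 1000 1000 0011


Each 4-bit group → digit:
  1001 → 9
  0100 → 4
  0001 → 1
  1000 → 8
  1000 → 8
  0011 → 3
= 941883


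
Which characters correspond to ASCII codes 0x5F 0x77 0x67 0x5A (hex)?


Codes (hex): 0x5F 0x77 0x67 0x5A
Per-code ASCII lookup:
  0x5F = 95  (special character) → '_'
  0x77 = 119  (range 97-122: lowercase, 119 - 97 = 22) → 'w'
  0x67 = 103  (range 97-122: lowercase, 103 - 97 = 6) → 'g'
  0x5A = 90  (range 65-90: uppercase, 90 - 65 = 25) → 'Z'
= '_wgZ'


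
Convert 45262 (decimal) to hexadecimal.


Divide by 16 repeatedly:
45262 ÷ 16 = 2828 remainder 14 (E)
2828 ÷ 16 = 176 remainder 12 (C)
176 ÷ 16 = 11 remainder 0 (0)
11 ÷ 16 = 0 remainder 11 (B)
Reading remainders bottom-up:
= 0xB0CE


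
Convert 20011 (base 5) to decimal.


Positional values (base 5):
  1 × 5^0 = 1 × 1 = 1
  1 × 5^1 = 1 × 5 = 5
  0 × 5^2 = 0 × 25 = 0
  0 × 5^3 = 0 × 125 = 0
  2 × 5^4 = 2 × 625 = 1250
Sum = 1 + 5 + 0 + 0 + 1250
= 1256


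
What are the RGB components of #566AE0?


Hex: #566AE0
R = 56₁₆ = 86
G = 6A₁₆ = 106
B = E0₁₆ = 224
= RGB(86, 106, 224)


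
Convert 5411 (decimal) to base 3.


Divide by 3 repeatedly:
5411 ÷ 3 = 1803 remainder 2
1803 ÷ 3 = 601 remainder 0
601 ÷ 3 = 200 remainder 1
200 ÷ 3 = 66 remainder 2
66 ÷ 3 = 22 remainder 0
22 ÷ 3 = 7 remainder 1
7 ÷ 3 = 2 remainder 1
2 ÷ 3 = 0 remainder 2
Reading remainders bottom-up:
= 21102102


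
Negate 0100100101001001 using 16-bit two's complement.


Original: 0100100101001001
Step 1 - Invert all bits: 1011011010110110
Step 2 - Add 1: 1011011010110110 + 1
= 1011011010110111 (represents -18761)


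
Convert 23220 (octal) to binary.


Each octal digit → 3 binary bits:
  2 = 010
  3 = 011
  2 = 010
  2 = 010
  0 = 000
Concatenate: 010 011 010 010 000
= 010011010010000


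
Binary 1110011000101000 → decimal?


Positional values:
Bit 3: 1 × 2^3 = 8
Bit 5: 1 × 2^5 = 32
Bit 9: 1 × 2^9 = 512
Bit 10: 1 × 2^10 = 1024
Bit 13: 1 × 2^13 = 8192
Bit 14: 1 × 2^14 = 16384
Bit 15: 1 × 2^15 = 32768
Sum = 8 + 32 + 512 + 1024 + 8192 + 16384 + 32768
= 58920


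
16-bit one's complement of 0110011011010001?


Original: 0110011011010001
Invert all bits:
  bit 0: 0 → 1
  bit 1: 1 → 0
  bit 2: 1 → 0
  bit 3: 0 → 1
  bit 4: 0 → 1
  bit 5: 1 → 0
  bit 6: 1 → 0
  bit 7: 0 → 1
  bit 8: 1 → 0
  bit 9: 1 → 0
  bit 10: 0 → 1
  bit 11: 1 → 0
  bit 12: 0 → 1
  bit 13: 0 → 1
  bit 14: 0 → 1
  bit 15: 1 → 0
= 1001100100101110


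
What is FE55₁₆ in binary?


Each hex digit → 4 binary bits:
  F = 1111
  E = 1110
  5 = 0101
  5 = 0101
Concatenate: 1111 1110 0101 0101
= 1111111001010101


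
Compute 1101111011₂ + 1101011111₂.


Align and add column by column (LSB to MSB, carry propagating):
  01101111011
+ 01101011111
  -----------
  col 0: 1 + 1 + 0 (carry in) = 2 → bit 0, carry out 1
  col 1: 1 + 1 + 1 (carry in) = 3 → bit 1, carry out 1
  col 2: 0 + 1 + 1 (carry in) = 2 → bit 0, carry out 1
  col 3: 1 + 1 + 1 (carry in) = 3 → bit 1, carry out 1
  col 4: 1 + 1 + 1 (carry in) = 3 → bit 1, carry out 1
  col 5: 1 + 0 + 1 (carry in) = 2 → bit 0, carry out 1
  col 6: 1 + 1 + 1 (carry in) = 3 → bit 1, carry out 1
  col 7: 0 + 0 + 1 (carry in) = 1 → bit 1, carry out 0
  col 8: 1 + 1 + 0 (carry in) = 2 → bit 0, carry out 1
  col 9: 1 + 1 + 1 (carry in) = 3 → bit 1, carry out 1
  col 10: 0 + 0 + 1 (carry in) = 1 → bit 1, carry out 0
Reading bits MSB→LSB: 11011011010
Strip leading zeros: 11011011010
= 11011011010


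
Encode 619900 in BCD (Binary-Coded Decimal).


Each digit → 4-bit binary:
  6 → 0110
  1 → 0001
  9 → 1001
  9 → 1001
  0 → 0000
  0 → 0000
= 0110 0001 1001 1001 0000 0000


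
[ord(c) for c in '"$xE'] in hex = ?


String: '"$xE'  (4 characters)
Per-character ASCII lookup:
  '"': special character: '"' = 34 → 0x22
  '$': special character: '$' = 36 → 0x24
  'x': lowercase starts at 97: 'x' = 97 + 23 = 120 → 0x78
  'E': uppercase starts at 65: 'E' = 65 + 4 = 69 → 0x45
= 0x22 0x24 0x78 0x45


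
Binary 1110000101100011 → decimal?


Positional values:
Bit 0: 1 × 2^0 = 1
Bit 1: 1 × 2^1 = 2
Bit 5: 1 × 2^5 = 32
Bit 6: 1 × 2^6 = 64
Bit 8: 1 × 2^8 = 256
Bit 13: 1 × 2^13 = 8192
Bit 14: 1 × 2^14 = 16384
Bit 15: 1 × 2^15 = 32768
Sum = 1 + 2 + 32 + 64 + 256 + 8192 + 16384 + 32768
= 57699


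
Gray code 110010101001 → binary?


Gray code: 110010101001
MSB stays the same: 1
Each subsequent bit = prev_binary XOR current_gray:
  B[1] = 1 XOR 1 = 0
  B[2] = 0 XOR 0 = 0
  B[3] = 0 XOR 0 = 0
  B[4] = 0 XOR 1 = 1
  B[5] = 1 XOR 0 = 1
  B[6] = 1 XOR 1 = 0
  B[7] = 0 XOR 0 = 0
  B[8] = 0 XOR 1 = 1
  B[9] = 1 XOR 0 = 1
  B[10] = 1 XOR 0 = 1
  B[11] = 1 XOR 1 = 0
= 100011001110 (2254 decimal)
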